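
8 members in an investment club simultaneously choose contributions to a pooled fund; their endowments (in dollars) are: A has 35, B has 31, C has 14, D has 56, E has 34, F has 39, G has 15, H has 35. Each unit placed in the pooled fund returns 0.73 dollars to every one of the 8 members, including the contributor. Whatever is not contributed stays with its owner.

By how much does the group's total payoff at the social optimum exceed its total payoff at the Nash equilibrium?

The private return per contributed unit is 0.73 < 1 for everyone, so the Nash equilibrium is zero contribution and the group total is Σ E_j = 35 + 31 + 14 + 56 + 34 + 39 + 15 + 35 = 259.
Each contributed unit returns 5.840 to the group, so the social optimum is full contribution by everyone: group total = 5.840 × 259 = 1512.56.
Efficiency loss = (5.840 − 1) × 259 = 1253.56.

1253.56 dollars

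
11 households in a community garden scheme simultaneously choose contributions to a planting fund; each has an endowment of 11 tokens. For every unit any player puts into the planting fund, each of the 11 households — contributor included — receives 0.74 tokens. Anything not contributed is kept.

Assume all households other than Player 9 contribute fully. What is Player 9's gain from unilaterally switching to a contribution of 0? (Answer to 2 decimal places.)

Switching from a contribution of 11 to 0 lets Player 9 keep an extra 11 tokens, but lowers the planting fund by 11, which costs Player 9 their own share of that drop: 0.74 × 11 = 8.14.
Net gain = 11 − 8.14 = 2.86. The private return per contributed unit (0.74) is below 1, so free-riding is indeed the best response regardless of what the others do.

2.86 tokens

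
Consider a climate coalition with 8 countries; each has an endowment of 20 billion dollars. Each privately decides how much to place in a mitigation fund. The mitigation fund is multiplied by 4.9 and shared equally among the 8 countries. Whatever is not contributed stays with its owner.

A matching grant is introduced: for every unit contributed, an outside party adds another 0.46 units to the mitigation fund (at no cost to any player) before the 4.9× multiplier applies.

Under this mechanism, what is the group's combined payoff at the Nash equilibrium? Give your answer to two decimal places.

160.00 billion dollars

With the mechanism, a contributed unit returns 4.9 × 1.46 / 8 = 0.8943 per unit of net cost — still below 1 — so contributing 0 remains dominant for every player.
At the Nash equilibrium no one contributes; group total payoff = 8 × 20 = 160.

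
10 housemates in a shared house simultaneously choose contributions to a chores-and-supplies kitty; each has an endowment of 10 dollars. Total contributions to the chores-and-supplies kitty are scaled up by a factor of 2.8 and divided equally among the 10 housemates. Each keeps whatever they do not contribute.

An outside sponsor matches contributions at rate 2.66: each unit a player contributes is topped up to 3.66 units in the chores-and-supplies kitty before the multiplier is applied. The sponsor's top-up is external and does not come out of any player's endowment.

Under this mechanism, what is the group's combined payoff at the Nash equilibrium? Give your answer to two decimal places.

1024.80 dollars

Under the mechanism each unit contributed yields 2.8 × 3.66 / 10 = 1.0248 back to its contributor per unit of net cost, which exceeds 1, making full contribution the dominant choice for everyone.
So the Nash equilibrium is full contribution by all 10; the group earns 2.8 × 3.66 × 100 = 1024.80.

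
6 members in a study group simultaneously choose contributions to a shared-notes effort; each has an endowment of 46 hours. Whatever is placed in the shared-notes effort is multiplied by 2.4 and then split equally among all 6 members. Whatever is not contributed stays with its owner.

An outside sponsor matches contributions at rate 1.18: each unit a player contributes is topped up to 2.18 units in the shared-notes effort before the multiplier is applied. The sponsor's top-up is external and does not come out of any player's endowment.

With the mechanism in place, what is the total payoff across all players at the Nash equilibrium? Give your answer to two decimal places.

276.00 hours

Even with the mechanism, each unit contributed returns only 2.4 × 2.18 / 6 = 0.8720 per unit of net cost, so contributing nothing is still dominant.
Everyone keeps their endowment and the group total is 6 × 46 = 276.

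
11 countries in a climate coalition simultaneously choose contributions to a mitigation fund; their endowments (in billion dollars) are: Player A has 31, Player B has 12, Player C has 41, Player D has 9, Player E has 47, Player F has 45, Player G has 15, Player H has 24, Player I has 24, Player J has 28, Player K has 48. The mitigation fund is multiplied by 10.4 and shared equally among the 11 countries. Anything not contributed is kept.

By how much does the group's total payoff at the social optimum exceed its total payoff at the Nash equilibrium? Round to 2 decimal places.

The private return per contributed unit is 10.4/11 = 0.9455 < 1 for every player regardless of endowment, so the Nash equilibrium is zero contribution and the group total is Σ E_j = 31 + 12 + 41 + 9 + 47 + 45 + 15 + 24 + 24 + 28 + 48 = 324.
Each contributed unit returns 10.400 to the group, so the social optimum is full contribution by everyone: group total = 10.400 × 324 = 3369.60.
Efficiency loss = (10.400 − 1) × 324 = 3045.60.

3045.60 billion dollars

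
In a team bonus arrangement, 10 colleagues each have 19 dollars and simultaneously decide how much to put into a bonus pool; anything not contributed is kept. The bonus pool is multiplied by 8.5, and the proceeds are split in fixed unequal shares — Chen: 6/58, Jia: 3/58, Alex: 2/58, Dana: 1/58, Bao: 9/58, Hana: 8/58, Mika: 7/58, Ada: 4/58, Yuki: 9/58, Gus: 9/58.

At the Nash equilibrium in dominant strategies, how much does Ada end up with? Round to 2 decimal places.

Player j's private return per contributed unit is 8.5 × (j's share). Contributing is weakly dominant for j when that share is at least 1/8.5 = 0.1176, and contributing 0 is dominant otherwise.
Bao, Hana, Mika, Yuki and Gus clear that bar, contributing 19 each; the remaining 5 contribute 0. Total contributed: 95.
Ada keeps 19 and receives 8.5 × 95 × 4/58 = 55.69 from the bonus pool, for a payoff of 74.69.

74.69 dollars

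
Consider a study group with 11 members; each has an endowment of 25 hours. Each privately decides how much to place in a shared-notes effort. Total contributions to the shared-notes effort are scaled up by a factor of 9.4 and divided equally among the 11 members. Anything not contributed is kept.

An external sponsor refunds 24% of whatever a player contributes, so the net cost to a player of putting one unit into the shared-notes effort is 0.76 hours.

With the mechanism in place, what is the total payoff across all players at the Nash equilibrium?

2651.00 hours

The effective private return per unit is now (9.4/11) / 0.76 = 1.1244 > 1, so every player's dominant strategy flips to full contribution.
So the Nash equilibrium is full contribution by all 11; the group earns 11 × (25 × 0.24 + 9.4 × 25) = 2651.00.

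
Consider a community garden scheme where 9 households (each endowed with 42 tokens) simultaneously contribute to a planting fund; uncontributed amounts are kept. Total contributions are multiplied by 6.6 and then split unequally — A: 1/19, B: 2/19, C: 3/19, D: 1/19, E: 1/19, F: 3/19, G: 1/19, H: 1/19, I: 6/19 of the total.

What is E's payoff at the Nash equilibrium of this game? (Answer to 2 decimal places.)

85.77 tokens

A player with share s gets back 6.6·s per unit contributed, so full contribution is dominant for anyone with s > 1/6.6 = 0.1515 and zero contribution is dominant for anyone below.
C, F and I clear that bar, contributing 42 each; the remaining 6 contribute 0. Total contributed: 126.
E keeps 42 and receives 6.6 × 126 × 1/19 = 43.77 from the planting fund, for a payoff of 85.77.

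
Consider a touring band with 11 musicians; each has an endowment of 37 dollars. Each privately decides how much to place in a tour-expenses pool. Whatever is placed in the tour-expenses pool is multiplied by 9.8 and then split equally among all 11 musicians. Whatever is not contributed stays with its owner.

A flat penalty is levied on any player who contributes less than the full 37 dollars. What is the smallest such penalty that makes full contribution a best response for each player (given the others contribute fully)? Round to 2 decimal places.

Given the others contribute fully, the best deviation is to contribute 0 (any partial contribution still incurs the fine and gives up units whose private return 0.8909 is below 1).
Deviating from 37 to 0 saves 37 dollars but forfeits the deviator's share of the drop in the tour-expenses pool: 9.8/11 × 37 = 32.96.
So the deviation gain is 37 − 32.96 = 4.04, and the fine must be at least 4.04 dollars to wipe it out.

4.04 dollars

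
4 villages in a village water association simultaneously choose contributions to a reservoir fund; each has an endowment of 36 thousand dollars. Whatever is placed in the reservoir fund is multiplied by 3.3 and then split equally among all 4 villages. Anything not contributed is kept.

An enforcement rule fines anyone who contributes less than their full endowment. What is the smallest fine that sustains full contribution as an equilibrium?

Given the others contribute fully, the best deviation is to contribute 0 (any partial contribution still incurs the fine and gives up units whose private return 0.8250 is below 1).
Deviating from 36 to 0 saves 36 thousand dollars but forfeits the deviator's share of the drop in the reservoir fund: 3.3/4 × 36 = 29.70.
So the deviation gain is 36 − 29.70 = 6.30, and the fine must be at least 6.30 thousand dollars to wipe it out.

6.30 thousand dollars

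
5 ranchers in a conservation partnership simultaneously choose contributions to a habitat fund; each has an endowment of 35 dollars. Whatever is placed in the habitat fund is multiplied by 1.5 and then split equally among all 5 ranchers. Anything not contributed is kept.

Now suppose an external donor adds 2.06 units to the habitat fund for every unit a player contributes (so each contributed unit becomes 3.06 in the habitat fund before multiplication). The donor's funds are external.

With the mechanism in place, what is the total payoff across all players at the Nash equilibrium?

The effective private return is 1.5 × 3.06 / 5 = 0.9180, which is still under 1, so the mechanism doesn't change anyone's dominant strategy: zero contribution.
At the Nash equilibrium no one contributes; group total payoff = 5 × 35 = 175.

175.00 dollars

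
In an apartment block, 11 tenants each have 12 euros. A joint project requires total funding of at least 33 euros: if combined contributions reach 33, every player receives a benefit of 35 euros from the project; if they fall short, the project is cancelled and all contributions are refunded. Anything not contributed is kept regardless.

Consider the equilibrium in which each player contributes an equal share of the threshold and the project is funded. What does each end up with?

44 euros

Equal share of the threshold: 33/11 = 3.
At this profile no one gains by cutting their contribution: any cut drops the total below 33, the project is cancelled, contributions are refunded, and the deviator ends with 12, which is less than 12 − 3 + 35 = 44. Contributing more than 3 just wastes the excess. So contributing exactly 3 is a best response.
Each player's payoff: 12 − 3 + 35 = 44.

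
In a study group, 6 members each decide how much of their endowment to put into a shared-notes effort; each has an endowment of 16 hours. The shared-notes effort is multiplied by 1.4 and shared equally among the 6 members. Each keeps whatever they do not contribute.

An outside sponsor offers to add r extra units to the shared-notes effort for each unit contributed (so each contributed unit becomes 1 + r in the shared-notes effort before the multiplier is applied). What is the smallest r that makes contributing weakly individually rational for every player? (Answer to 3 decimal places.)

With matching at rate r, one contributed unit becomes (1 + r) in the shared-notes effort and returns 1.4 × (1 + r) / 6 to the contributor.
Setting this equal to 1: 1 + r = 6/1.4 = 4.2857.
So the minimum matching rate is r = 4.2857 − 1 = 3.286.

3.286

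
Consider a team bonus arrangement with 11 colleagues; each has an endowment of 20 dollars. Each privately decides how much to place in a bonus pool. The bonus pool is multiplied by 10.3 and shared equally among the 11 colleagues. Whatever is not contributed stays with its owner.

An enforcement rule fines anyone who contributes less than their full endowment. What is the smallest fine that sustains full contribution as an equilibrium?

1.27 dollars

Given the others contribute fully, the best deviation is to contribute 0 (any partial contribution still incurs the fine and gives up units whose private return 0.9364 is below 1).
Deviating from 20 to 0 saves 20 dollars but forfeits the deviator's share of the drop in the bonus pool: 10.3/11 × 20 = 18.73.
So the deviation gain is 20 − 18.73 = 1.27, and the fine must be at least 1.27 dollars to wipe it out.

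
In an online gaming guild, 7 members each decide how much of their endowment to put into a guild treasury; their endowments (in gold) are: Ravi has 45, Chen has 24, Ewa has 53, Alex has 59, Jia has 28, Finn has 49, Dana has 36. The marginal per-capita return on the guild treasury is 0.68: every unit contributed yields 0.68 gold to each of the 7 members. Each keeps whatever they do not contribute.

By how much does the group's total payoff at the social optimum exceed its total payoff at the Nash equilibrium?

1105.44 gold

The private return per contributed unit is 0.68 < 1 for everyone, so the Nash equilibrium is zero contribution and the group total is Σ E_j = 45 + 24 + 53 + 59 + 28 + 49 + 36 = 294.
Each contributed unit returns 4.760 to the group, so the social optimum is full contribution by everyone: group total = 4.760 × 294 = 1399.44.
Efficiency loss = (4.760 − 1) × 294 = 1105.44.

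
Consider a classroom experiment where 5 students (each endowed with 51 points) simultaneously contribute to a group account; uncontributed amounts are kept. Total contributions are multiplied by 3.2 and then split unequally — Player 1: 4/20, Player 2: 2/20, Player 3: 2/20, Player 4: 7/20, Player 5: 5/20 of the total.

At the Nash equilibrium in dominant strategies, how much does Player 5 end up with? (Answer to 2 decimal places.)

91.80 points

Each unit j contributes comes back to j as 3.2 × (j's share), so j prefers to contribute only if that share exceeds 1/3.2 = 0.3125; otherwise keeping the unit dominates.
Player 4 alone (share 7/20) is above the threshold, contributing 51; the remaining 4 contribute 0. Total contributed: 51.
Player 5 keeps 51 and receives 3.2 × 51 × 5/20 = 40.80 from the group account, for a payoff of 91.80.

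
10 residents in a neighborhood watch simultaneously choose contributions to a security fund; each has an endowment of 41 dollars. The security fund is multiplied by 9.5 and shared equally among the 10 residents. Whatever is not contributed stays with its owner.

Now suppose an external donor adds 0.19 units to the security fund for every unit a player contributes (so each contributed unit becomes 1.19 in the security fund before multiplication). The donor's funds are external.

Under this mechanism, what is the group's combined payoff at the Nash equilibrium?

With the mechanism, a contributed unit returns 9.5 × 1.19 / 10 = 1.1305 per unit of net cost to the contributor — now above 1 — so contributing fully is weakly dominant for every player.
At the Nash equilibrium everyone contributes 41. Group total payoff = 9.5 × 1.19 × 410 = 4635.05.

4635.05 dollars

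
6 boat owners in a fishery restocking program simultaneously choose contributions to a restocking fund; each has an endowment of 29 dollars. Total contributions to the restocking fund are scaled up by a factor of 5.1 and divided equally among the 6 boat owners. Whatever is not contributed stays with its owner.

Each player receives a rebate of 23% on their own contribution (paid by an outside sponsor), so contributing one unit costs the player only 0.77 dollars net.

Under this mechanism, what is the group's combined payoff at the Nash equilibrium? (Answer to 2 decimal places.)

927.42 dollars

With the mechanism, a contributed unit returns (5.1/6) / 0.77 = 1.1039 per unit of net cost to the contributor — now above 1 — so contributing fully is weakly dominant for every player.
At the Nash equilibrium everyone contributes 29. Group total payoff = 6 × (29 × 0.23 + 5.1 × 29) = 927.42.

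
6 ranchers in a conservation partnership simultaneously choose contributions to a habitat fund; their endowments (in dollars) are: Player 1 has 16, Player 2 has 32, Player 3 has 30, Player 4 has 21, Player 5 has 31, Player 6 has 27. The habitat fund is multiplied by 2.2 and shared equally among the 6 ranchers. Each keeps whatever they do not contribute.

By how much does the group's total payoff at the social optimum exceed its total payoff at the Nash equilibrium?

188.40 dollars

The private return per contributed unit is 2.2/6 = 0.3667 < 1 for every player regardless of endowment, so the Nash equilibrium is zero contribution and the group total is Σ E_j = 16 + 32 + 30 + 21 + 31 + 27 = 157.
Each contributed unit returns 2.200 to the group, so the social optimum is full contribution by everyone: group total = 2.200 × 157 = 345.40.
Efficiency loss = (2.200 − 1) × 157 = 188.40.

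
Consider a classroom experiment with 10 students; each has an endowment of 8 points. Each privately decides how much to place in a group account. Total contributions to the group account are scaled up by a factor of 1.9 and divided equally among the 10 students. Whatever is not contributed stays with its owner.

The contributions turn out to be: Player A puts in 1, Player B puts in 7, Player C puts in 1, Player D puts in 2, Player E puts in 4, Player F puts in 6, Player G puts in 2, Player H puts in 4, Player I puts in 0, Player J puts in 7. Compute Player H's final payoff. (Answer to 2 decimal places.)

10.46 points

Total contributed: 1 + 7 + 1 + 2 + 4 + 6 + 2 + 4 + 0 + 7 = 34.
Each receives 1.9 × 34 / 10 = 6.46 from the group account.
Player H keeps 8 − 4 = 4, so Player H's payoff is 4 + 6.46 = 10.46.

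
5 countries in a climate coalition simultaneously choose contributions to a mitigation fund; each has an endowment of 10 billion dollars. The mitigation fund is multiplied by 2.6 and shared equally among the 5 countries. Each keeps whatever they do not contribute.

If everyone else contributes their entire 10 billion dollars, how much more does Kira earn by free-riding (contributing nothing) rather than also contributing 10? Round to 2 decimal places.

Switching from a contribution of 10 to 0 lets Kira keep an extra 10 billion dollars, but lowers the mitigation fund by 10, which costs Kira their own share of that drop: 2.6/5 × 10 = 5.20.
Net gain = 10 − 5.20 = 4.80. The private return per contributed unit (0.5200) is below 1, so free-riding is indeed the best response regardless of what the others do.

4.80 billion dollars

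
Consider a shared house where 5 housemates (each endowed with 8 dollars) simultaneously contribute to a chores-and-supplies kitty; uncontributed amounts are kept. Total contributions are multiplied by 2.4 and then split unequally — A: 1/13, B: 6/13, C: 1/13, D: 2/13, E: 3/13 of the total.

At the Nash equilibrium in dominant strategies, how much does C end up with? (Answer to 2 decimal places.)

A player with share s gets back 2.4·s per unit contributed, so full contribution is dominant for anyone with s > 1/2.4 = 0.4167 and zero contribution is dominant for anyone below.
Only B (6/13) clears that bar, contributing 8; the remaining 4 contribute 0. Total contributed: 8.
C keeps 8 and receives 2.4 × 8 × 1/13 = 1.48 from the chores-and-supplies kitty, for a payoff of 9.48.

9.48 dollars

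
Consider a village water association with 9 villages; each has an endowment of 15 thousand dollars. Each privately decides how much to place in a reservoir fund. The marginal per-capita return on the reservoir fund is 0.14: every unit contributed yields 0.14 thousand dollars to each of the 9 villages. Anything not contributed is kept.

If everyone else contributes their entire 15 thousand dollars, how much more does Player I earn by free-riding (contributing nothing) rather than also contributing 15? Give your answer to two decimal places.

Switching from a contribution of 15 to 0 lets Player I keep an extra 15 thousand dollars, but lowers the reservoir fund by 15, which costs Player I their own share of that drop: 0.14 × 15 = 2.10.
Net gain = 15 − 2.10 = 12.90. The private return per contributed unit (0.14) is below 1, so free-riding is indeed the best response regardless of what the others do.

12.90 thousand dollars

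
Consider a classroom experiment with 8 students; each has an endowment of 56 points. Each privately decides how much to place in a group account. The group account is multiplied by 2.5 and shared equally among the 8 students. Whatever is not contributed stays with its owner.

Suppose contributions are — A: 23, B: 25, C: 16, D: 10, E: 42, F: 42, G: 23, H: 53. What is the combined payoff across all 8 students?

Total contributed: 23 + 25 + 16 + 10 + 42 + 42 + 23 + 53 = 234; total kept: 8 × 56 − 234 = 214.
The group account pays out 2.5 × 234 = 585.00 in aggregate.
Group total = 214 + 585.00 = 799.00.

799.00 points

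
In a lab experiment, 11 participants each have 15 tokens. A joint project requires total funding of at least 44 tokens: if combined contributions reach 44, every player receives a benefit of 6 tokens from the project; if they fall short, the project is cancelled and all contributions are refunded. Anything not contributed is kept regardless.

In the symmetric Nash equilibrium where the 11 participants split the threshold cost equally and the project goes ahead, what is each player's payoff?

Equal share of the threshold: 44/11 = 4.
At this profile no one gains by cutting their contribution: any cut drops the total below 44, the project is cancelled, contributions are refunded, and the deviator ends with 15, which is less than 15 − 4 + 6 = 17. Contributing more than 4 just wastes the excess. So contributing exactly 4 is a best response.
Each player's payoff: 15 − 4 + 6 = 17.

17 tokens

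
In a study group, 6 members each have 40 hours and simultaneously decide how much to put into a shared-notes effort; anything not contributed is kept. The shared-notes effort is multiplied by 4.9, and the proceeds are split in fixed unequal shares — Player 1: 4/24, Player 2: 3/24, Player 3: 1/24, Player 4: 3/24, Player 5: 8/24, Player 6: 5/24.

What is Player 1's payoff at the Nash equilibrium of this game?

105.33 hours

A player with share s gets back 4.9·s per unit contributed, so full contribution is dominant for anyone with s > 1/4.9 = 0.2041 and zero contribution is dominant for anyone below.
Player 5 and Player 6 are above the threshold, contributing 40 each; the remaining 4 contribute 0. Total contributed: 80.
Player 1 keeps 40 and receives 4.9 × 80 × 4/24 = 65.33 from the shared-notes effort, for a payoff of 105.33.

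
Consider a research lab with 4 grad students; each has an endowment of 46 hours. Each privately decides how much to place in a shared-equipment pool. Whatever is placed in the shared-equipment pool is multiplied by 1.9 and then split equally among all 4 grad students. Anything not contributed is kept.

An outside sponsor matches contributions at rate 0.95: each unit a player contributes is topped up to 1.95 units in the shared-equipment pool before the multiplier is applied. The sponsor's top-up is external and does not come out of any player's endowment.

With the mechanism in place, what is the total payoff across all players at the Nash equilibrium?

Even with the mechanism, each unit contributed returns only 1.9 × 1.95 / 4 = 0.9263 per unit of net cost, so contributing nothing is still dominant.
Everyone keeps their endowment and the group total is 4 × 46 = 184.

184.00 hours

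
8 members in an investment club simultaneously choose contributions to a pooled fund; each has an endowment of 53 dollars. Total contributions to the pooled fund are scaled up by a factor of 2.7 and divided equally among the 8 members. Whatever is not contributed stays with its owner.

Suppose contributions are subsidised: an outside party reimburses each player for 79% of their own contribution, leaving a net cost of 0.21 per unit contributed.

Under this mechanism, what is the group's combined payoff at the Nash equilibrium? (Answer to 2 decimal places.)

Under the mechanism each unit contributed yields (2.7/8) / 0.21 = 1.6071 back to its contributor per unit of net cost, which exceeds 1, making full contribution the dominant choice for everyone.
At the Nash equilibrium everyone contributes 53. Group total payoff = 8 × (53 × 0.79 + 2.7 × 53) = 1479.76.

1479.76 dollars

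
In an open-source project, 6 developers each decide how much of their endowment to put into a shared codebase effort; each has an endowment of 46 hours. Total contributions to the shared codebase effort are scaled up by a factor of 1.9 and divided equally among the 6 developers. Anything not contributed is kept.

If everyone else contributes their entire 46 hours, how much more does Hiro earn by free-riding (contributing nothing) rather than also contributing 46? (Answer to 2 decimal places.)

Switching from a contribution of 46 to 0 lets Hiro keep an extra 46 hours, but lowers the shared codebase effort by 46, which costs Hiro their own share of that drop: 1.9/6 × 46 = 14.57.
Net gain = 46 − 14.57 = 31.43. The private return per contributed unit (0.3167) is below 1, so free-riding is indeed the best response regardless of what the others do.

31.43 hours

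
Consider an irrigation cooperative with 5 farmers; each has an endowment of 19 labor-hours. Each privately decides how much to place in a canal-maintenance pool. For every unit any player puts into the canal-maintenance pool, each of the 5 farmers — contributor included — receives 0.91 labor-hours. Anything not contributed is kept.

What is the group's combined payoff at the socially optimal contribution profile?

Each contributed unit returns 4.550 to the group as a whole (0.91 to each of 5 players), which exceeds 1, so the social optimum is full contribution: group total = 4.550 × 95 = 432.25.

432.25 labor-hours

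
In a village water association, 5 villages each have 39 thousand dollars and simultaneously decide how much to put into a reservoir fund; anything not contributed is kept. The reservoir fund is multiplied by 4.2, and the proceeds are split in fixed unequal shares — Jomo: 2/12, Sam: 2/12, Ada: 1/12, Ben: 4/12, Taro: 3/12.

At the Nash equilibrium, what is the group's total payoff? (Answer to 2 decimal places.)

444.60 thousand dollars

Each unit j contributes comes back to j as 4.2 × (j's share), so j prefers to contribute only if that share exceeds 1/4.2 = 0.2381; otherwise keeping the unit dominates.
Ben and Taro are above the threshold, contributing 39 each; the remaining 3 contribute 0. Total contributed: 78.
The reservoir fund pays out 4.2 × 78 = 327.60 in total (split across the unequal shares, but the aggregate is all that matters for the group sum).
The 3 free-riders keep 39 each, adding 117. Group total = 117 + 327.60 = 444.60.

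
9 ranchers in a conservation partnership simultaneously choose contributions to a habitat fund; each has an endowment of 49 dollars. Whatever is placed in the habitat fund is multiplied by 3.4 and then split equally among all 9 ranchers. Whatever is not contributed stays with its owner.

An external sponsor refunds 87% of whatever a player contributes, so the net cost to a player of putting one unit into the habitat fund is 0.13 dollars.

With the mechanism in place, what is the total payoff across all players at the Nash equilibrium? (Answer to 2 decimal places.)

The effective private return per unit is now (3.4/9) / 0.13 = 2.9060 > 1, so every player's dominant strategy flips to full contribution.
At the Nash equilibrium everyone contributes 49. Group total payoff = 9 × (49 × 0.87 + 3.4 × 49) = 1883.07.

1883.07 dollars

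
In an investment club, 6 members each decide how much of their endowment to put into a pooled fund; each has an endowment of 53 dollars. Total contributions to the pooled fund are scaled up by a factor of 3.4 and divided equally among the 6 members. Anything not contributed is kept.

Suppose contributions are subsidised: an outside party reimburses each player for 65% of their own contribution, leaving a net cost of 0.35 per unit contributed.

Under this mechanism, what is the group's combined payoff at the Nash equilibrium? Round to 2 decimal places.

With the mechanism, a contributed unit returns (3.4/6) / 0.35 = 1.6190 per unit of net cost to the contributor — now above 1 — so contributing fully is weakly dominant for every player.
So the Nash equilibrium is full contribution by all 6; the group earns 6 × (53 × 0.65 + 3.4 × 53) = 1287.90.

1287.90 dollars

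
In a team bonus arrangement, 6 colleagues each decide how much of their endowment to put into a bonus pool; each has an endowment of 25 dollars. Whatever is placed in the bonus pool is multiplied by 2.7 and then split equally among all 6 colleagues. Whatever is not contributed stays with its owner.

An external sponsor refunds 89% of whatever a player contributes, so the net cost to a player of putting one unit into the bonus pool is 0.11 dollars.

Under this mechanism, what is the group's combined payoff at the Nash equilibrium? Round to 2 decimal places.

Under the mechanism each unit contributed yields (2.7/6) / 0.11 = 4.0909 back to its contributor per unit of net cost, which exceeds 1, making full contribution the dominant choice for everyone.
So the Nash equilibrium is full contribution by all 6; the group earns 6 × (25 × 0.89 + 2.7 × 25) = 538.50.

538.50 dollars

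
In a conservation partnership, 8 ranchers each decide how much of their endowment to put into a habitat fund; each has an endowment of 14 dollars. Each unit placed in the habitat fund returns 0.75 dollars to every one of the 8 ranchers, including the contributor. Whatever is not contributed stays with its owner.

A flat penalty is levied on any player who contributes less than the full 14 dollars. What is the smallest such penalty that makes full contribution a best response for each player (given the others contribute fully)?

Given the others contribute fully, the best deviation is to contribute 0 (any partial contribution still incurs the fine and gives up units whose private return 0.75 is below 1).
Deviating from 14 to 0 saves 14 dollars but forfeits the deviator's share of the drop in the habitat fund: 0.75 × 14 = 10.50.
So the deviation gain is 14 − 10.50 = 3.50, and the fine must be at least 3.50 dollars to wipe it out.

3.50 dollars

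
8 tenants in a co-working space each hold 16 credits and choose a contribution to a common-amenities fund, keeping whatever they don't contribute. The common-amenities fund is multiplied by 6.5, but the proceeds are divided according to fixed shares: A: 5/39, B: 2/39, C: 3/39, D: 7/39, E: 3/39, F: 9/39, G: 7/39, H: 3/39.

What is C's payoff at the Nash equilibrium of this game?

40.00 credits

A player with share s gets back 6.5·s per unit contributed, so full contribution is dominant for anyone with s > 1/6.5 = 0.1538 and zero contribution is dominant for anyone below.
D, F and G clear that bar, contributing 16 each; the remaining 5 contribute 0. Total contributed: 48.
C keeps 16 and receives 6.5 × 48 × 3/39 = 24.00 from the common-amenities fund, for a payoff of 40.00.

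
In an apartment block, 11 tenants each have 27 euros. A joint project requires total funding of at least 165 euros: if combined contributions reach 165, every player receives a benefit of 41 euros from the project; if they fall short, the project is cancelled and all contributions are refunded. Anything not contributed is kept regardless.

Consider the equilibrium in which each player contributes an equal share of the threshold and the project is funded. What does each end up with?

53 euros

Equal share of the threshold: 165/11 = 15.
At this profile no one gains by cutting their contribution: any cut drops the total below 165, the project is cancelled, contributions are refunded, and the deviator ends with 27, which is less than 27 − 15 + 41 = 53. Contributing more than 15 just wastes the excess. So contributing exactly 15 is a best response.
Each player's payoff: 27 − 15 + 41 = 53.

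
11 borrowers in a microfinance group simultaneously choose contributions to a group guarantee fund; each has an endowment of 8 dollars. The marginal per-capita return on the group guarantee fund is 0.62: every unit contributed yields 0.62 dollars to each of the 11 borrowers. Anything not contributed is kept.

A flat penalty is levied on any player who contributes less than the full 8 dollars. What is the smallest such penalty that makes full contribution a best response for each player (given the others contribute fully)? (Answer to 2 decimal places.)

3.04 dollars

Given the others contribute fully, the best deviation is to contribute 0 (any partial contribution still incurs the fine and gives up units whose private return 0.62 is below 1).
Deviating from 8 to 0 saves 8 dollars but forfeits the deviator's share of the drop in the group guarantee fund: 0.62 × 8 = 4.96.
So the deviation gain is 8 − 4.96 = 3.04, and the fine must be at least 3.04 dollars to wipe it out.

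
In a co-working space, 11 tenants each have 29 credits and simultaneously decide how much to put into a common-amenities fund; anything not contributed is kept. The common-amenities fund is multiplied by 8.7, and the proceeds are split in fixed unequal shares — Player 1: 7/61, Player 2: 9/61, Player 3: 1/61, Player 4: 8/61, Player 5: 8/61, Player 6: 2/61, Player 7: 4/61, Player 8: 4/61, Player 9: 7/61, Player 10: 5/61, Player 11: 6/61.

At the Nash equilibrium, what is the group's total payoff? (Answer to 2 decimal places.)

988.90 credits

A player with share s gets back 8.7·s per unit contributed, so full contribution is dominant for anyone with s > 1/8.7 = 0.1149 and zero contribution is dominant for anyone below.
The shares above 0.1149 belong to Player 2, Player 4 and Player 5, contributing 29 each; the remaining 8 contribute 0. Total contributed: 87.
The common-amenities fund pays out 8.7 × 87 = 756.90 in total (split across the unequal shares, but the aggregate is all that matters for the group sum).
The 8 free-riders keep 29 each, adding 232. Group total = 232 + 756.90 = 988.90.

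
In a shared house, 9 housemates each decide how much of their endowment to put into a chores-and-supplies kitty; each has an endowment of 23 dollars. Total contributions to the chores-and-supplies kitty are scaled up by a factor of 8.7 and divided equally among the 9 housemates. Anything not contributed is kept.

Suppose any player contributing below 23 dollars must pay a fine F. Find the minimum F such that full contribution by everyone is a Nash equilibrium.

Given the others contribute fully, the best deviation is to contribute 0 (any partial contribution still incurs the fine and gives up units whose private return 0.9667 is below 1).
Deviating from 23 to 0 saves 23 dollars but forfeits the deviator's share of the drop in the chores-and-supplies kitty: 8.7/9 × 23 = 22.23.
So the deviation gain is 23 − 22.23 = 0.77, and the fine must be at least 0.77 dollars to wipe it out.

0.77 dollars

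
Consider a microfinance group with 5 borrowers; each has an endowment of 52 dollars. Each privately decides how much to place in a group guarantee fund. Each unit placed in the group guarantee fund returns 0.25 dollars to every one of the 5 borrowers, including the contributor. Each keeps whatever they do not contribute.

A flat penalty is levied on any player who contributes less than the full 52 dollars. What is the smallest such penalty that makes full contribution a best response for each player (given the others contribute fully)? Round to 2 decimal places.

Given the others contribute fully, the best deviation is to contribute 0 (any partial contribution still incurs the fine and gives up units whose private return 0.25 is below 1).
Deviating from 52 to 0 saves 52 dollars but forfeits the deviator's share of the drop in the group guarantee fund: 0.25 × 52 = 13.00.
So the deviation gain is 52 − 13.00 = 39.00, and the fine must be at least 39.00 dollars to wipe it out.

39.00 dollars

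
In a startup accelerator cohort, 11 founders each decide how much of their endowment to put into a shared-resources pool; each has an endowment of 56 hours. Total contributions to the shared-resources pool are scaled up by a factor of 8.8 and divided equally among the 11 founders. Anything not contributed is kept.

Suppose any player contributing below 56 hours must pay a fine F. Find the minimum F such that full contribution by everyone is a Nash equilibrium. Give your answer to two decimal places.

Given the others contribute fully, the best deviation is to contribute 0 (any partial contribution still incurs the fine and gives up units whose private return 0.8000 is below 1).
Deviating from 56 to 0 saves 56 hours but forfeits the deviator's share of the drop in the shared-resources pool: 8.8/11 × 56 = 44.80.
So the deviation gain is 56 − 44.80 = 11.20, and the fine must be at least 11.20 hours to wipe it out.

11.20 hours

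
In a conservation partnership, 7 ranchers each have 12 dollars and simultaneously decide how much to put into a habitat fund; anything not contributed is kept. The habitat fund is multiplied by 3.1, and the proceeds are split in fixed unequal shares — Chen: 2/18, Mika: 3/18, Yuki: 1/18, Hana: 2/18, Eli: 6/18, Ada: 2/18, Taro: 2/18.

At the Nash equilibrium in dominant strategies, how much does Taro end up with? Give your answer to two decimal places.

16.13 dollars

Player j's private return per contributed unit is 3.1 × (j's share). Contributing is weakly dominant for j when that share is at least 1/3.1 = 0.3226, and contributing 0 is dominant otherwise.
Eli alone (share 6/18) is above the threshold, contributing 12; the remaining 6 contribute 0. Total contributed: 12.
Taro keeps 12 and receives 3.1 × 12 × 2/18 = 4.13 from the habitat fund, for a payoff of 16.13.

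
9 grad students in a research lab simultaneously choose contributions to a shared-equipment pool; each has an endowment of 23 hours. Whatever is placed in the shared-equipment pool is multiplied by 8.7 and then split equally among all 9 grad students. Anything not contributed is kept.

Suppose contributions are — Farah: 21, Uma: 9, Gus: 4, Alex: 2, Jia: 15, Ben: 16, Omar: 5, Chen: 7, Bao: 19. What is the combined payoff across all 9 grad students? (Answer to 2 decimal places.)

Total contributed: 21 + 9 + 4 + 2 + 15 + 16 + 5 + 7 + 19 = 98; total kept: 9 × 23 − 98 = 109.
The shared-equipment pool pays out 8.7 × 98 = 852.60 in aggregate.
Group total = 109 + 852.60 = 961.60.

961.60 hours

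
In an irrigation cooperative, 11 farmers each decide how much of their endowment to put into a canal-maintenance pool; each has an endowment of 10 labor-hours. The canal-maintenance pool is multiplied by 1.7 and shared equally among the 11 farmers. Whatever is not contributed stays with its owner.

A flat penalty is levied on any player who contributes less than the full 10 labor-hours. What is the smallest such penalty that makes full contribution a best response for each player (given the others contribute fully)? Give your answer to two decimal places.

Given the others contribute fully, the best deviation is to contribute 0 (any partial contribution still incurs the fine and gives up units whose private return 0.1545 is below 1).
Deviating from 10 to 0 saves 10 labor-hours but forfeits the deviator's share of the drop in the canal-maintenance pool: 1.7/11 × 10 = 1.55.
So the deviation gain is 10 − 1.55 = 8.45, and the fine must be at least 8.45 labor-hours to wipe it out.

8.45 labor-hours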